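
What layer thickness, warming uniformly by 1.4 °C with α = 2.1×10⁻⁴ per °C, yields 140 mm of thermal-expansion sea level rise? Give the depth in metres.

H = Δh/(αΔT) = 0.14 / (2.1×10⁻⁴ × 1.4) ≈ 476.2 m

about 476 m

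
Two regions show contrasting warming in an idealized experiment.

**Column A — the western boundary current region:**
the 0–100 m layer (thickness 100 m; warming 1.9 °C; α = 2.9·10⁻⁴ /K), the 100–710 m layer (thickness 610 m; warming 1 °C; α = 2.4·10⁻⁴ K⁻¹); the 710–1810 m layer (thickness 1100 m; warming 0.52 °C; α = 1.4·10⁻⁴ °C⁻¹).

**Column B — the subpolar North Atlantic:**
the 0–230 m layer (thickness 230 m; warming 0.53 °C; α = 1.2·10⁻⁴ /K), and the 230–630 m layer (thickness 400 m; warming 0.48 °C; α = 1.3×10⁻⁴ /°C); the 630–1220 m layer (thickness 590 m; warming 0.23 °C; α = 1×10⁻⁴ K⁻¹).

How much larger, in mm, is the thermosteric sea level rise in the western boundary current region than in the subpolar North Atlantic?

A Layer 1: 1.9 × 2.9×10⁻⁴ × 100 = 0.05510 m
A 100–710 m: 1 × 2.4×10⁻⁴ × 610 = 0.14640 m
A 1.4×10⁻⁴ × 1100 × 0.52 = 0.08008 m
A total: 0.28158 m
B Layer 1: 0.53 × 230 × 1.2×10⁻⁴ = 0.014628 m
B Layer 2: 0.48 × 400 × 1.3×10⁻⁴ = 0.02496 m
B Layer 3: 590 × 1×10⁻⁴ × 0.23 = 0.01357 m
B total: 0.053158 m
Difference: 0.28158 − 0.053158 = 0.228422 m

228 mm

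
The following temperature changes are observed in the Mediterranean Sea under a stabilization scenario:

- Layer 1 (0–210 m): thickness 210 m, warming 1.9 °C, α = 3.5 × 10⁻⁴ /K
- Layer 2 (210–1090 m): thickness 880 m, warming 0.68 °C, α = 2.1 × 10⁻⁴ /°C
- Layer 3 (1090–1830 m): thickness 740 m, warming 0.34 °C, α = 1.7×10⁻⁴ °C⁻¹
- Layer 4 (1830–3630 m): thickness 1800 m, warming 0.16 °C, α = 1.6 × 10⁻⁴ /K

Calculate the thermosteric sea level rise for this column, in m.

1.9 × 3.5×10⁻⁴ × 210 = 0.13965 m
Layer 2: 2.1×10⁻⁴ × 0.68 × 880 = 0.125664 m
1090–1830 m: 740 × 0.34 × 1.7×10⁻⁴ = 0.042772 m
1830–3630 m: 1800 × 1.6×10⁻⁴ × 0.16 = 0.04608 m
Δh = 0.13965 + 0.125664 + 0.042772 + 0.04608 = 0.354166 m ≈ 0.354 m

about 0.354 m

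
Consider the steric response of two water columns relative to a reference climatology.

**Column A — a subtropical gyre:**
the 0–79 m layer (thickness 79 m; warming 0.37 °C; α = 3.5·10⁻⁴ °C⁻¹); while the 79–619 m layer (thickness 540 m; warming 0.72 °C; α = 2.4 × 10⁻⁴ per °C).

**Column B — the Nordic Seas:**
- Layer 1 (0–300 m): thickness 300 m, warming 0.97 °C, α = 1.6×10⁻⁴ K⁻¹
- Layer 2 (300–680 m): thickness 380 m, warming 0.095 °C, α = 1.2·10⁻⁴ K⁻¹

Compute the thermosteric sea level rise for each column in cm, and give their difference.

Δh_A ≈ 10.4 cm, Δh_B ≈ 5.09 cm; difference ≈ 5.27 cm

A 0.37 × 79 × 3.5×10⁻⁴ = 0.0102305 m
A 2.4×10⁻⁴ × 0.72 × 540 = 0.093312 m
A total: 0.1035425 m
B 1.6×10⁻⁴ × 300 × 0.97 = 0.04656 m
B Layer 2: 380 × 0.095 × 1.2×10⁻⁴ = 0.004332 m
B total: 0.050892 m
Difference: 0.1035425 − 0.050892 = 0.0526505 m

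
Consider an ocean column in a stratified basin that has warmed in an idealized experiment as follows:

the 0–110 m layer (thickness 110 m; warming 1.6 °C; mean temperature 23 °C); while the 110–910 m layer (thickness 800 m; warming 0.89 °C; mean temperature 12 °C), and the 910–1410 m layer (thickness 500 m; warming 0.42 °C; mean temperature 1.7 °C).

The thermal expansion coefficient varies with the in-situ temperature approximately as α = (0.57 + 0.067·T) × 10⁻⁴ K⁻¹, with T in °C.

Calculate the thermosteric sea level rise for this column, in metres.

Layer 1: α = (0.57 + 0.067×23)×10⁻⁴ = 2.111×10⁻⁴ K⁻¹
Layer 2: α = (0.57 + 0.067×12)×10⁻⁴ = 1.374×10⁻⁴ K⁻¹
Layer 3: α = (0.57 + 0.067×1.7)×10⁻⁴ = 0.6839×10⁻⁴ K⁻¹
Layer 1: 110 × 1.6 × 2.111×10⁻⁴ = 0.0371536 m
800 × 1.374×10⁻⁴ × 0.89 = 0.0978288 m
Layer 3: 500 × 0.42 × 0.6839×10⁻⁴ = 0.0143619 m
Δh = 0.0371536 + 0.0978288 + 0.0143619 = 0.1493443 m

0.149 m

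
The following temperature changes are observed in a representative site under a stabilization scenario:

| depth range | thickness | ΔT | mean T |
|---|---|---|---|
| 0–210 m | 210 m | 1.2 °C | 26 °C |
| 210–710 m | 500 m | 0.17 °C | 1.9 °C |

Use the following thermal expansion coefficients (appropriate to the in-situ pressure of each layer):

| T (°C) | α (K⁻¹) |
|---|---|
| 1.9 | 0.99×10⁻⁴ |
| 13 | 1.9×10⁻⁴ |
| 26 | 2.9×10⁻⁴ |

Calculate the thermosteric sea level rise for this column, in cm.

Layer 1 at 26 °C → α = 2.9×10⁻⁴ K⁻¹
Layer 2 at 1.9 °C → α = 0.99×10⁻⁴ K⁻¹
Layer 1: 2.9×10⁻⁴ × 1.2 × 210 = 0.07308 m
Layer 2: 500 × 0.99×10⁻⁴ × 0.17 = 0.008415 m
Δh = 0.07308 + 0.008415 = 0.081495 m ≈ 8.1 cm

8.1 cm of thermosteric rise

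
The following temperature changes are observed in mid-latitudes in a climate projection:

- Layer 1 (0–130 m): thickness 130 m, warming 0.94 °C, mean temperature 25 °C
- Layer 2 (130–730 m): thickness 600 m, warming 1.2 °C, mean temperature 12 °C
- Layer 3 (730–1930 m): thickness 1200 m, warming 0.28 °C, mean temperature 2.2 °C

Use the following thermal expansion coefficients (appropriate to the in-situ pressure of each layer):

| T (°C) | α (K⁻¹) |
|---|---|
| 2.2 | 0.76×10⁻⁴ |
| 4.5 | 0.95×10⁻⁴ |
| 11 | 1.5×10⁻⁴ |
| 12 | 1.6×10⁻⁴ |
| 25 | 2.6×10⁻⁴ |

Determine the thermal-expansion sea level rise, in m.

Layer 1 at 25 °C → α = 2.6×10⁻⁴ K⁻¹
Layer 2 at 12 °C → α = 1.6×10⁻⁴ K⁻¹
Layer 3 at 2.2 °C → α = 0.76×10⁻⁴ K⁻¹
Layer 1: 2.6×10⁻⁴ × 130 × 0.94 = 0.031772 m
Layer 2: 600 × 1.2 × 1.6×10⁻⁴ = 0.11520 m
0.76×10⁻⁴ × 0.28 × 1200 = 0.025536 m
Δh = 0.031772 + 0.11520 + 0.025536 = 0.172508 m

Δh ≈ 0.17 m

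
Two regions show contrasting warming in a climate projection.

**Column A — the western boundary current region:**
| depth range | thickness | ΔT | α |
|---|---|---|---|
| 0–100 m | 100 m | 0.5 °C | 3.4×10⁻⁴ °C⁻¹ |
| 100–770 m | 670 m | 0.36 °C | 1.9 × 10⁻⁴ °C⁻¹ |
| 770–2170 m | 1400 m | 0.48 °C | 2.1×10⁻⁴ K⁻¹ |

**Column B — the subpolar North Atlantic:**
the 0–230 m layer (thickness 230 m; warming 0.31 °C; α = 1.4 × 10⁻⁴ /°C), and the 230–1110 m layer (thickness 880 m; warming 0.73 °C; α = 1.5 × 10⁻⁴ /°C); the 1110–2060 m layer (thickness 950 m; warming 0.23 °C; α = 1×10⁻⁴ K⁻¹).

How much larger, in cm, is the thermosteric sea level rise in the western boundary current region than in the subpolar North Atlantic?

A Layer 1: 3.4×10⁻⁴ × 100 × 0.5 = 0.01700 m
A 100–770 m: 670 × 0.36 × 1.9×10⁻⁴ = 0.045828 m
A 2.1×10⁻⁴ × 0.48 × 1400 = 0.14112 m
A total: 0.203948 m
B Layer 1: 1.4×10⁻⁴ × 230 × 0.31 = 0.009982 m
B 880 × 1.5×10⁻⁴ × 0.73 = 0.09636 m
B 950 × 0.23 × 1×10⁻⁴ = 0.02185 m
B total: 0.128192 m
Difference: 0.203948 − 0.128192 = 0.075756 m

Δh_A − Δh_B ≈ 7.58 cm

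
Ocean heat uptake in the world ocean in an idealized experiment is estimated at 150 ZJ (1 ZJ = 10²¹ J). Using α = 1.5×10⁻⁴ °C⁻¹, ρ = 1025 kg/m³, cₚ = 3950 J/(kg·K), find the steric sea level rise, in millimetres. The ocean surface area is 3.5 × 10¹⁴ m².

Per unit area: Q = 150×10²¹ / (3.5×10¹⁴) ≈ 4.286×10⁸ J/m²
Δh = αQ/(ρcₚ) = 1.5×10⁻⁴ × 4.286×10⁸ / (1025 × 3950) ≈ 0.015879 m

Δh = 15.9 mm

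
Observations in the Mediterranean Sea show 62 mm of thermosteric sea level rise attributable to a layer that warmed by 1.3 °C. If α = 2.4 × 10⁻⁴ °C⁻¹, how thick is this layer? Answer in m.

H = Δh/(αΔT) = 0.062 / (2.4×10⁻⁴ × 1.3) ≈ 198.7 m

199 m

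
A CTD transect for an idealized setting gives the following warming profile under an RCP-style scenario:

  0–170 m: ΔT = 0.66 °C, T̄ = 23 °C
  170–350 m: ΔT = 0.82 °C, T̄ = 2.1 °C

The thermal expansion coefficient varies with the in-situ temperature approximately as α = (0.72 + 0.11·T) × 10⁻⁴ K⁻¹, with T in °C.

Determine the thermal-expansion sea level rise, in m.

Layer 1: α = (0.72 + 0.11×23)×10⁻⁴ = 3.25×10⁻⁴ K⁻¹
Layer 2: α = (0.72 + 0.11×2.1)×10⁻⁴ = 0.951×10⁻⁴ K⁻¹
0–170 m: 3.25×10⁻⁴ × 170 × 0.66 = 0.036465 m
0.951×10⁻⁴ × 180 × 0.82 = 0.01403676 m
Δh = 0.036465 + 0.01403676 = 0.05050176 m ≈ 0.0505 m

Δh ≈ 0.0505 m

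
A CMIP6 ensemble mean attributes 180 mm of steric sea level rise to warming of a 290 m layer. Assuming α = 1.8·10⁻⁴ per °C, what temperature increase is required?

3.45 K

ΔT = Δh/(αH) = 0.18 / (1.8×10⁻⁴ × 290) ≈ 3.448 K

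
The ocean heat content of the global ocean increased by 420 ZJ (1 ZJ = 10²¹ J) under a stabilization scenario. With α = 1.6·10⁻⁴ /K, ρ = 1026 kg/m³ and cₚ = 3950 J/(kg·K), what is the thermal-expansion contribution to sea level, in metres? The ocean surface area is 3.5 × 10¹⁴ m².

Per unit area: Q = 420×10²¹ / (3.5×10¹⁴) = 1.2×10⁹ J/m²
Δh = αQ/(ρcₚ) = 1.6×10⁻⁴ × 1.2×10⁹ / (1026 × 3950) ≈ 0.047376 m

0.0474 m of thermosteric rise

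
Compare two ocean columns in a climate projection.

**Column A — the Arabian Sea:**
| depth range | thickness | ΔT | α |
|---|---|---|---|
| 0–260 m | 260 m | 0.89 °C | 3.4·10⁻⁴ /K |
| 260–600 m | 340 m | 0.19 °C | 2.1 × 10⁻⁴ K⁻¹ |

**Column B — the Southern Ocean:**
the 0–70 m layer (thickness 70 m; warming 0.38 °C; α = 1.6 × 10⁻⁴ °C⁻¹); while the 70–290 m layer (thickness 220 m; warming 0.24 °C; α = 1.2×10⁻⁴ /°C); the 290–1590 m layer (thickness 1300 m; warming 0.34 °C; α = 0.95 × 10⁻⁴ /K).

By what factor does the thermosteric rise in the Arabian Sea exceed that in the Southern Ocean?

A Layer 1: 0.89 × 260 × 3.4×10⁻⁴ = 0.078676 m
A 340 × 0.19 × 2.1×10⁻⁴ = 0.013566 m
A total: 0.092242 m
B 70 × 0.38 × 1.6×10⁻⁴ = 0.004256 m
B Layer 2: 220 × 1.2×10⁻⁴ × 0.24 = 0.006336 m
B 290–1590 m: 0.95×10⁻⁴ × 1300 × 0.34 = 0.04199 m
B total: 0.052582 m
Ratio: 0.092242 / 0.052582 ≈ 1.754

1.8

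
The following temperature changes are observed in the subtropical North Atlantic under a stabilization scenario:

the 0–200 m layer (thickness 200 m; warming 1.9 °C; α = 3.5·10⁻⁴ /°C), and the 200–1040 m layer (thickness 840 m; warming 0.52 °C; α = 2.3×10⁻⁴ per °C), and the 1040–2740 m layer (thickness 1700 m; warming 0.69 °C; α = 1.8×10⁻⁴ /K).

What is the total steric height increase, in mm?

Layer 1: 1.9 × 3.5×10⁻⁴ × 200 = 0.13300 m
0.52 × 2.3×10⁻⁴ × 840 = 0.100464 m
1040–2740 m: 1700 × 1.8×10⁻⁴ × 0.69 = 0.21114 m
Δh = 0.13300 + 0.100464 + 0.21114 = 0.444604 m ≈ 445 mm

445 mm of thermosteric rise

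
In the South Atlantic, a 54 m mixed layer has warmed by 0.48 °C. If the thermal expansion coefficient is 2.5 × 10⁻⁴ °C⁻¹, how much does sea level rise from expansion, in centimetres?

Δh = αΔT·H = 2.5×10⁻⁴ × 0.48 × 54 = 0.00648 m

about 0.648 cm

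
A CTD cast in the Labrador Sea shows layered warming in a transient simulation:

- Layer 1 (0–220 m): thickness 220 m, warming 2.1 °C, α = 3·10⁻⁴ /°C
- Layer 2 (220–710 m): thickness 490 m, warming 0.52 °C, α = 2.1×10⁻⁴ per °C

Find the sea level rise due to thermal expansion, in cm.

Δh = 19.2 cm

0–220 m: 2.1 × 220 × 3×10⁻⁴ = 0.13860 m
220–710 m: 490 × 2.1×10⁻⁴ × 0.52 = 0.053508 m
Δh = 0.13860 + 0.053508 = 0.192108 m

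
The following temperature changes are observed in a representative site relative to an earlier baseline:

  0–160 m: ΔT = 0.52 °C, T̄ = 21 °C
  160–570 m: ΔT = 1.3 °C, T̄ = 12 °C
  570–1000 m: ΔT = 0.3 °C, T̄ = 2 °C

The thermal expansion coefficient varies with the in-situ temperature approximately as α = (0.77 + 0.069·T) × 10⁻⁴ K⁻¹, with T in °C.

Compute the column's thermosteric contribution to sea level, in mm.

Layer 1: α = (0.77 + 0.069×21)×10⁻⁴ = 2.219×10⁻⁴ K⁻¹
Layer 2: α = (0.77 + 0.069×12)×10⁻⁴ = 1.598×10⁻⁴ K⁻¹
Layer 3: α = (0.77 + 0.069×2)×10⁻⁴ = 0.908×10⁻⁴ K⁻¹
160 × 0.52 × 2.219×10⁻⁴ = 0.01846208 m
410 × 1.3 × 1.598×10⁻⁴ = 0.0851734 m
Layer 3: 0.3 × 430 × 0.908×10⁻⁴ = 0.0117132 m
Δh = 0.01846208 + 0.0851734 + 0.0117132 = 0.11534868 m

about 120 mm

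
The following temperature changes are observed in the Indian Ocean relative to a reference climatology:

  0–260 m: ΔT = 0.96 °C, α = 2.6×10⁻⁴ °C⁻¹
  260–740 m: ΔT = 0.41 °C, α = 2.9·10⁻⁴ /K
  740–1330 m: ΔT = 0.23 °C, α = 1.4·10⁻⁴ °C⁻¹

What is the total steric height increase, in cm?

14.1 cm of thermosteric rise

0.96 × 2.6×10⁻⁴ × 260 = 0.064896 m
260–740 m: 0.41 × 2.9×10⁻⁴ × 480 = 0.057072 m
Layer 3: 590 × 1.4×10⁻⁴ × 0.23 = 0.018998 m
Δh = 0.064896 + 0.057072 + 0.018998 = 0.140966 m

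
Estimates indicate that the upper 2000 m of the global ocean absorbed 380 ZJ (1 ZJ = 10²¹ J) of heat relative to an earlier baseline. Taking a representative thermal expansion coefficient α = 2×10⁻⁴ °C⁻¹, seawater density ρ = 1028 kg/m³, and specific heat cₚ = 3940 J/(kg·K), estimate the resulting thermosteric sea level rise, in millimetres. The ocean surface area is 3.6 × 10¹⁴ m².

Per unit area: Q = 380×10²¹ / (3.6×10¹⁴) ≈ 1.056×10⁹ J/m²
Δh = αQ/(ρcₚ) = 2×10⁻⁴ × 1.056×10⁹ / (1028 × 3940) ≈ 0.052144 m

52 mm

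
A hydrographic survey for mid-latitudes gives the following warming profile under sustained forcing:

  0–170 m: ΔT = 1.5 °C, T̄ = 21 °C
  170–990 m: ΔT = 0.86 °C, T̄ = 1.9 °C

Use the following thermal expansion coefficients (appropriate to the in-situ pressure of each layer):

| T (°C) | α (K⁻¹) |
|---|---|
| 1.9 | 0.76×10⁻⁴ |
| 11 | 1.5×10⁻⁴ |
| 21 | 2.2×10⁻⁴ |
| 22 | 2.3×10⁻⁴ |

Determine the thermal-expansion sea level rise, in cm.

11 cm of thermosteric rise

Layer 1 at 21 °C → α = 2.2×10⁻⁴ K⁻¹
Layer 2 at 1.9 °C → α = 0.76×10⁻⁴ K⁻¹
2.2×10⁻⁴ × 170 × 1.5 = 0.05610 m
Layer 2: 820 × 0.86 × 0.76×10⁻⁴ = 0.0535952 m
Δh = 0.05610 + 0.0535952 = 0.1096952 m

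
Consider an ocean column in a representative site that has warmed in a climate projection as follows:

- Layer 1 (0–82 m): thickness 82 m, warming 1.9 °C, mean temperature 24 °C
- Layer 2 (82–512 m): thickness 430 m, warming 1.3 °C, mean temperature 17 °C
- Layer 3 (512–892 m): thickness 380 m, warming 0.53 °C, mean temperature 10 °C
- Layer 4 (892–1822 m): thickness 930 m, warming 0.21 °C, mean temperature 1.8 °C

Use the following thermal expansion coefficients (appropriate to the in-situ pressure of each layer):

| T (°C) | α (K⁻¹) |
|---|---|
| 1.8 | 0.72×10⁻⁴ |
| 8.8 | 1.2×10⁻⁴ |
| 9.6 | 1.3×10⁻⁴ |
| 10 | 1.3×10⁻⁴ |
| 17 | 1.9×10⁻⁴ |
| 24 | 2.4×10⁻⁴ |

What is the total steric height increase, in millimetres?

Layer 1 at 24 °C → α = 2.4×10⁻⁴ K⁻¹
Layer 2 at 17 °C → α = 1.9×10⁻⁴ K⁻¹
Layer 3 at 10 °C → α = 1.3×10⁻⁴ K⁻¹
Layer 4 at 1.8 °C → α = 0.72×10⁻⁴ K⁻¹
Layer 1: 1.9 × 82 × 2.4×10⁻⁴ = 0.037392 m
Layer 2: 1.9×10⁻⁴ × 430 × 1.3 = 0.10621 m
380 × 0.53 × 1.3×10⁻⁴ = 0.026182 m
Layer 4: 930 × 0.21 × 0.72×10⁻⁴ = 0.0140616 m
Δh = 0.037392 + 0.10621 + 0.026182 + 0.0140616 = 0.1838456 m

184 mm of thermosteric rise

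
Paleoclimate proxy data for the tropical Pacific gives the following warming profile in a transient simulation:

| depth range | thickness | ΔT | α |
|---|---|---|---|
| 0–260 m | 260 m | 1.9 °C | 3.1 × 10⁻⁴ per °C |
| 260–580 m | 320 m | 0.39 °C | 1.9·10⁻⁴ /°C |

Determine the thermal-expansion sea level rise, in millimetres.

about 180 mm

Layer 1: 3.1×10⁻⁴ × 260 × 1.9 = 0.15314 m
320 × 1.9×10⁻⁴ × 0.39 = 0.023712 m
Δh = 0.15314 + 0.023712 = 0.176852 m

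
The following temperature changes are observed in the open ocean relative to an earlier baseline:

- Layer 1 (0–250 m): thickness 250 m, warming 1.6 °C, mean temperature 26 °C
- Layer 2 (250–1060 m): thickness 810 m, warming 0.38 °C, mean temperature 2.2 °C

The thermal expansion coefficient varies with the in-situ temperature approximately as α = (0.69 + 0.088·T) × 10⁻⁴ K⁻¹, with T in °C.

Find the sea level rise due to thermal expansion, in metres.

Layer 1: α = (0.69 + 0.088×26)×10⁻⁴ = 2.978×10⁻⁴ K⁻¹
Layer 2: α = (0.69 + 0.088×2.2)×10⁻⁴ = 0.8836×10⁻⁴ K⁻¹
2.978×10⁻⁴ × 250 × 1.6 = 0.11912 m
0.38 × 0.8836×10⁻⁴ × 810 = 0.027197208 m
Δh = 0.11912 + 0.027197208 = 0.146317208 m

Δh ≈ 0.146 m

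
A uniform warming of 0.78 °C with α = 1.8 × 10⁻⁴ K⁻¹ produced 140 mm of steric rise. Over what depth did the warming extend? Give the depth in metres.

H = Δh/(αΔT) = 0.14 / (1.8×10⁻⁴ × 0.78) ≈ 997.2 m

1000 m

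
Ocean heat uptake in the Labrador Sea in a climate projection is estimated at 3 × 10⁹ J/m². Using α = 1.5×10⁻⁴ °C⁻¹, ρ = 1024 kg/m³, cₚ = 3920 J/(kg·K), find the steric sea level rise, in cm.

about 11.2 cm

Δh = αQ/(ρcₚ) = 1.5×10⁻⁴ × 3×10⁹ / (1024 × 3920) ≈ 0.11211 m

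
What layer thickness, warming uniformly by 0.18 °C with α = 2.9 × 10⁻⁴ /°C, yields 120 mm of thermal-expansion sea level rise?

2300 m

H = Δh/(αΔT) = 0.12 / (2.9×10⁻⁴ × 0.18) ≈ 2299 m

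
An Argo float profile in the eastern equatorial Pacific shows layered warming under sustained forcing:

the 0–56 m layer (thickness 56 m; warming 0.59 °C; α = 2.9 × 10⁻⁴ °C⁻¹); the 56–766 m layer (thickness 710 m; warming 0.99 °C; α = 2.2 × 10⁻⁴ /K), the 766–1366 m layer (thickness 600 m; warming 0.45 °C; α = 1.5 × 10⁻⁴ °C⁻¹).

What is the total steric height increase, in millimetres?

200 mm

Layer 1: 56 × 0.59 × 2.9×10⁻⁴ = 0.0095816 m
Layer 2: 2.2×10⁻⁴ × 710 × 0.99 = 0.154638 m
1.5×10⁻⁴ × 600 × 0.45 = 0.04050 m
Δh = 0.0095816 + 0.154638 + 0.04050 = 0.2047196 m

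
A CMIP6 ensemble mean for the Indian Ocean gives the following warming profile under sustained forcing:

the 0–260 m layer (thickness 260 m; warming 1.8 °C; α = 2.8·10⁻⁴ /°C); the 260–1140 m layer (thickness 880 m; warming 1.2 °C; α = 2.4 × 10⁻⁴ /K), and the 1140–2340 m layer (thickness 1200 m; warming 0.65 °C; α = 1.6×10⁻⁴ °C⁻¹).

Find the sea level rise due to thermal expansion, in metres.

0.509 m of thermosteric rise

Layer 1: 1.8 × 260 × 2.8×10⁻⁴ = 0.13104 m
260–1140 m: 2.4×10⁻⁴ × 1.2 × 880 = 0.25344 m
1.6×10⁻⁴ × 1200 × 0.65 = 0.12480 m
Δh = 0.13104 + 0.25344 + 0.12480 = 0.50928 m ≈ 0.509 m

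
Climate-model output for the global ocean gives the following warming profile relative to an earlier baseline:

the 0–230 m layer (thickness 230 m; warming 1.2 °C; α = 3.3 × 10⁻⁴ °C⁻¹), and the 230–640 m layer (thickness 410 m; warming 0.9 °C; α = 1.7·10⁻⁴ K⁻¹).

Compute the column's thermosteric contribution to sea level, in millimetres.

Δh = 154 mm

0–230 m: 1.2 × 3.3×10⁻⁴ × 230 = 0.09108 m
230–640 m: 410 × 1.7×10⁻⁴ × 0.9 = 0.06273 m
Δh = 0.09108 + 0.06273 = 0.15381 m ≈ 154 mm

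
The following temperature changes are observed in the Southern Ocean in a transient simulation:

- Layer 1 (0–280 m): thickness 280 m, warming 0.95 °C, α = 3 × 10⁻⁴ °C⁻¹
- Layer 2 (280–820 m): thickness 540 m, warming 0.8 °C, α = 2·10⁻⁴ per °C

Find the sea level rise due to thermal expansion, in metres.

Δh = 0.166 m

Layer 1: 280 × 3×10⁻⁴ × 0.95 = 0.07980 m
540 × 2×10⁻⁴ × 0.8 = 0.08640 m
Δh = 0.07980 + 0.08640 = 0.16620 m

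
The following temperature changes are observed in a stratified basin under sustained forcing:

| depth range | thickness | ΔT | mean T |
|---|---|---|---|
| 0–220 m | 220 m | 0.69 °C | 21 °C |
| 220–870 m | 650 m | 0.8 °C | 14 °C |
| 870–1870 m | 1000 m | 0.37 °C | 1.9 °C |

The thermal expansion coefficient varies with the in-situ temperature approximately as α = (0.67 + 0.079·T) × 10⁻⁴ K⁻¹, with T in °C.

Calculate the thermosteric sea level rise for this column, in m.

about 0.158 m

Layer 1: α = (0.67 + 0.079×21)×10⁻⁴ = 2.329×10⁻⁴ K⁻¹
Layer 2: α = (0.67 + 0.079×14)×10⁻⁴ = 1.776×10⁻⁴ K⁻¹
Layer 3: α = (0.67 + 0.079×1.9)×10⁻⁴ = 0.8201×10⁻⁴ K⁻¹
Layer 1: 0.69 × 2.329×10⁻⁴ × 220 = 0.03535422 m
Layer 2: 1.776×10⁻⁴ × 0.8 × 650 = 0.092352 m
0.8201×10⁻⁴ × 1000 × 0.37 = 0.0303437 m
Δh = 0.03535422 + 0.092352 + 0.0303437 = 0.15804992 m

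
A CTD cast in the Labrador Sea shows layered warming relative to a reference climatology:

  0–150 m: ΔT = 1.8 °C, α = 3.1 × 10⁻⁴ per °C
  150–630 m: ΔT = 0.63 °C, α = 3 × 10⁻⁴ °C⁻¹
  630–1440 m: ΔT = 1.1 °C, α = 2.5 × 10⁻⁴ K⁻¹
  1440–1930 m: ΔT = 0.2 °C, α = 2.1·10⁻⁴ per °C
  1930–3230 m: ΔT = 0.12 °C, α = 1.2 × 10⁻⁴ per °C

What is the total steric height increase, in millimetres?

436 mm

Layer 1: 1.8 × 150 × 3.1×10⁻⁴ = 0.08370 m
150–630 m: 480 × 3×10⁻⁴ × 0.63 = 0.09072 m
Layer 3: 1.1 × 810 × 2.5×10⁻⁴ = 0.22275 m
Layer 4: 0.2 × 2.1×10⁻⁴ × 490 = 0.02058 m
1930–3230 m: 1300 × 1.2×10⁻⁴ × 0.12 = 0.01872 m
Δh = 0.08370 + 0.09072 + 0.22275 + 0.02058 + 0.01872 = 0.43647 m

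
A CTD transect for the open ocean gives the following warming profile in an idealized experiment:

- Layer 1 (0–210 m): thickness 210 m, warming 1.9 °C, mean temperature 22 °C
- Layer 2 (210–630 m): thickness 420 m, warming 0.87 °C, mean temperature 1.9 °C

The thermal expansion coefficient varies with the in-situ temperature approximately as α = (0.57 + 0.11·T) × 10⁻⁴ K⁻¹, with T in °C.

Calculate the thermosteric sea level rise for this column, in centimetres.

Layer 1: α = (0.57 + 0.11×22)×10⁻⁴ = 2.99×10⁻⁴ K⁻¹
Layer 2: α = (0.57 + 0.11×1.9)×10⁻⁴ = 0.779×10⁻⁴ K⁻¹
0–210 m: 2.99×10⁻⁴ × 1.9 × 210 = 0.119301 m
Layer 2: 0.87 × 0.779×10⁻⁴ × 420 = 0.02846466 m
Δh = 0.119301 + 0.02846466 = 0.14776566 m

Δh ≈ 15 cm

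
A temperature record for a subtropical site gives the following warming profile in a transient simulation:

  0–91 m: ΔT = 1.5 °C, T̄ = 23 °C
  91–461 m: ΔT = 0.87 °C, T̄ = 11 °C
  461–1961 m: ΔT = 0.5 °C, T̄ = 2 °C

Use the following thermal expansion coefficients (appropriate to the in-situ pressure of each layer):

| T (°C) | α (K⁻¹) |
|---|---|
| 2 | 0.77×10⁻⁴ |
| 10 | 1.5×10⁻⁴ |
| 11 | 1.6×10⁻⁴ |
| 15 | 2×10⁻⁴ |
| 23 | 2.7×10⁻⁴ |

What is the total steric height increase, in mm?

146 mm of thermosteric rise

Layer 1 at 23 °C → α = 2.7×10⁻⁴ K⁻¹
Layer 2 at 11 °C → α = 1.6×10⁻⁴ K⁻¹
Layer 3 at 2 °C → α = 0.77×10⁻⁴ K⁻¹
0–91 m: 2.7×10⁻⁴ × 1.5 × 91 = 0.036855 m
Layer 2: 370 × 0.87 × 1.6×10⁻⁴ = 0.051504 m
461–1961 m: 1500 × 0.5 × 0.77×10⁻⁴ = 0.05775 m
Δh = 0.036855 + 0.051504 + 0.05775 = 0.146109 m ≈ 146 mm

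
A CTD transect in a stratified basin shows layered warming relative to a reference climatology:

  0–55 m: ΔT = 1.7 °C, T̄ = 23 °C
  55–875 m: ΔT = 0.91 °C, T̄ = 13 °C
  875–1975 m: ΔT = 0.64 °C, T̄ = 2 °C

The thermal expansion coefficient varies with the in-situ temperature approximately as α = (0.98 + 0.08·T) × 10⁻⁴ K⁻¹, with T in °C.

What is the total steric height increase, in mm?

Layer 1: α = (0.98 + 0.08×23)×10⁻⁴ = 2.82×10⁻⁴ K⁻¹
Layer 2: α = (0.98 + 0.08×13)×10⁻⁴ = 2.02×10⁻⁴ K⁻¹
Layer 3: α = (0.98 + 0.08×2)×10⁻⁴ = 1.14×10⁻⁴ K⁻¹
Layer 1: 1.7 × 2.82×10⁻⁴ × 55 = 0.026367 m
55–875 m: 820 × 0.91 × 2.02×10⁻⁴ = 0.1507324 m
1.14×10⁻⁴ × 1100 × 0.64 = 0.080256 m
Δh = 0.026367 + 0.1507324 + 0.080256 = 0.2573554 m

257 mm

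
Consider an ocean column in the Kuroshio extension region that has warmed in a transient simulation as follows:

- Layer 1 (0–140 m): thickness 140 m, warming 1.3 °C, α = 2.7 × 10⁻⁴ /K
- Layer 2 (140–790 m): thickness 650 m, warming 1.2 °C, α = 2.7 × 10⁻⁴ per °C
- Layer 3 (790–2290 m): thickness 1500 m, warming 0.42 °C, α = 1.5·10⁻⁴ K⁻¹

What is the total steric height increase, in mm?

2.7×10⁻⁴ × 140 × 1.3 = 0.04914 m
140–790 m: 2.7×10⁻⁴ × 650 × 1.2 = 0.21060 m
1.5×10⁻⁴ × 0.42 × 1500 = 0.09450 m
Δh = 0.04914 + 0.21060 + 0.09450 = 0.35424 m ≈ 354 mm

Δh = 354 mm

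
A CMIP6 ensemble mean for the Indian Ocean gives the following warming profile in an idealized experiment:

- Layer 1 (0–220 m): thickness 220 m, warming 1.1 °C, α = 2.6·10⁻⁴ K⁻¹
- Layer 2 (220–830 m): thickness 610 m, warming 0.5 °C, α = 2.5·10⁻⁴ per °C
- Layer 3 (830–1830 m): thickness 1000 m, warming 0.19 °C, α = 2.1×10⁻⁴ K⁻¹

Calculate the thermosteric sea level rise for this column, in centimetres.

Δh ≈ 18 cm

1.1 × 220 × 2.6×10⁻⁴ = 0.06292 m
2.5×10⁻⁴ × 0.5 × 610 = 0.07625 m
Layer 3: 2.1×10⁻⁴ × 0.19 × 1000 = 0.03990 m
Δh = 0.06292 + 0.07625 + 0.03990 = 0.17907 m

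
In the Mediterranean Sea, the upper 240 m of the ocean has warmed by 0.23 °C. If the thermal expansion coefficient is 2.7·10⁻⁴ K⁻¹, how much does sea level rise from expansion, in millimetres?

15 mm

Δh = αΔT·H = 2.7×10⁻⁴ × 0.23 × 240 = 0.014904 m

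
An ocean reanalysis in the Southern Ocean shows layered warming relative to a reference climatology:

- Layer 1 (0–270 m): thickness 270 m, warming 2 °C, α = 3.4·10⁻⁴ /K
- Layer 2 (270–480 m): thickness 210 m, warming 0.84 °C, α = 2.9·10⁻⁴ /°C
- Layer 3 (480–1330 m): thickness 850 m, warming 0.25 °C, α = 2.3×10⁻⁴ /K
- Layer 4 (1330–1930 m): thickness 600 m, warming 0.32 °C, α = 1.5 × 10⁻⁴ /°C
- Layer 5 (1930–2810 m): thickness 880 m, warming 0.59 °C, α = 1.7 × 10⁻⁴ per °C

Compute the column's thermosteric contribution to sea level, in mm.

0–270 m: 3.4×10⁻⁴ × 270 × 2 = 0.18360 m
2.9×10⁻⁴ × 210 × 0.84 = 0.051156 m
Layer 3: 850 × 0.25 × 2.3×10⁻⁴ = 0.048875 m
600 × 0.32 × 1.5×10⁻⁴ = 0.02880 m
880 × 0.59 × 1.7×10⁻⁴ = 0.088264 m
Δh = 0.18360 + 0.051156 + 0.048875 + 0.02880 + 0.088264 = 0.400695 m

401 mm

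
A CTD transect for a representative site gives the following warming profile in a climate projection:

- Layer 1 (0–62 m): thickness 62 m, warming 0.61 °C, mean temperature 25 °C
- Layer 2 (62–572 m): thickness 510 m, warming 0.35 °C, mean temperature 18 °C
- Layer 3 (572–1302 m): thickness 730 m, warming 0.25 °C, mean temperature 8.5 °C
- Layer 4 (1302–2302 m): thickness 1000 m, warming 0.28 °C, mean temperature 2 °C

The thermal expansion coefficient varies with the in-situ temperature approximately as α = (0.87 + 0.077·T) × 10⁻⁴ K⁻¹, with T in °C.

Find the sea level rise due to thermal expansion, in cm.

Δh ≈ 10.7 cm

Layer 1: α = (0.87 + 0.077×25)×10⁻⁴ = 2.795×10⁻⁴ K⁻¹
Layer 2: α = (0.87 + 0.077×18)×10⁻⁴ = 2.256×10⁻⁴ K⁻¹
Layer 3: α = (0.87 + 0.077×8.5)×10⁻⁴ = 1.5245×10⁻⁴ K⁻¹
Layer 4: α = (0.87 + 0.077×2)×10⁻⁴ = 1.024×10⁻⁴ K⁻¹
2.795×10⁻⁴ × 62 × 0.61 = 0.01057069 m
2.256×10⁻⁴ × 0.35 × 510 = 0.0402696 m
572–1302 m: 1.5245×10⁻⁴ × 730 × 0.25 = 0.027822125 m
1000 × 0.28 × 1.024×10⁻⁴ = 0.028672 m
Δh = 0.01057069 + 0.0402696 + 0.027822125 + 0.028672 = 0.107334415 m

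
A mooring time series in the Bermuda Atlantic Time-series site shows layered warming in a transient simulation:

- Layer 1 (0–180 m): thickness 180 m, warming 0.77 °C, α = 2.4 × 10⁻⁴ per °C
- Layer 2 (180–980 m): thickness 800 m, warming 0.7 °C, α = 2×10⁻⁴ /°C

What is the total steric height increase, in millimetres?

Δh = 150 mm

0.77 × 2.4×10⁻⁴ × 180 = 0.033264 m
800 × 2×10⁻⁴ × 0.7 = 0.11200 m
Δh = 0.033264 + 0.11200 = 0.145264 m ≈ 150 mm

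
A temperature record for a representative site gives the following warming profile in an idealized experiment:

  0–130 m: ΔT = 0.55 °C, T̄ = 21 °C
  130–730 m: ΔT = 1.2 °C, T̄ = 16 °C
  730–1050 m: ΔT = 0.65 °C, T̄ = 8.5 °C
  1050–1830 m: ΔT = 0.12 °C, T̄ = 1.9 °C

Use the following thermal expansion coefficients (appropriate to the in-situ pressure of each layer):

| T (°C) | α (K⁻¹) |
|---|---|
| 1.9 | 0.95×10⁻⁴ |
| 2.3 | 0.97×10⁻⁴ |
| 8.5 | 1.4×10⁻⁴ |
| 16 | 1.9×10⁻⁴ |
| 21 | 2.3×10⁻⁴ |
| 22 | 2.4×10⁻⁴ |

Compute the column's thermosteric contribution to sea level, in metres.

Layer 1 at 21 °C → α = 2.3×10⁻⁴ K⁻¹
Layer 2 at 16 °C → α = 1.9×10⁻⁴ K⁻¹
Layer 3 at 8.5 °C → α = 1.4×10⁻⁴ K⁻¹
Layer 4 at 1.9 °C → α = 0.95×10⁻⁴ K⁻¹
0–130 m: 0.55 × 2.3×10⁻⁴ × 130 = 0.016445 m
1.9×10⁻⁴ × 1.2 × 600 = 0.13680 m
730–1050 m: 1.4×10⁻⁴ × 0.65 × 320 = 0.02912 m
1050–1830 m: 780 × 0.95×10⁻⁴ × 0.12 = 0.008892 m
Δh = 0.016445 + 0.13680 + 0.02912 + 0.008892 = 0.191257 m

0.191 m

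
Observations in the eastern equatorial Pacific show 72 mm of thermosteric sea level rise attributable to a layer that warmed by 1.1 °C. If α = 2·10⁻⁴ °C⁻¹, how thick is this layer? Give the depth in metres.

about 327 m

H = Δh/(αΔT) = 0.072 / (2×10⁻⁴ × 1.1) ≈ 327.3 m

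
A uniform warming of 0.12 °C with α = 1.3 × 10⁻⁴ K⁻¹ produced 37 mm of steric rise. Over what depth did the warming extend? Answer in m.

about 2370 m

H = Δh/(αΔT) = 0.037 / (1.3×10⁻⁴ × 0.12) ≈ 2372 m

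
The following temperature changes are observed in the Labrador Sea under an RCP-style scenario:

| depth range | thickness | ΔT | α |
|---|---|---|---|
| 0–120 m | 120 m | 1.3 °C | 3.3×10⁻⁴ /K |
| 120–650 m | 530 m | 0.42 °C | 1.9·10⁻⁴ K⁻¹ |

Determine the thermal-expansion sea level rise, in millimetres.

Δh = 94 mm

0–120 m: 3.3×10⁻⁴ × 1.3 × 120 = 0.05148 m
Layer 2: 0.42 × 530 × 1.9×10⁻⁴ = 0.042294 m
Δh = 0.05148 + 0.042294 = 0.093774 m ≈ 94 mm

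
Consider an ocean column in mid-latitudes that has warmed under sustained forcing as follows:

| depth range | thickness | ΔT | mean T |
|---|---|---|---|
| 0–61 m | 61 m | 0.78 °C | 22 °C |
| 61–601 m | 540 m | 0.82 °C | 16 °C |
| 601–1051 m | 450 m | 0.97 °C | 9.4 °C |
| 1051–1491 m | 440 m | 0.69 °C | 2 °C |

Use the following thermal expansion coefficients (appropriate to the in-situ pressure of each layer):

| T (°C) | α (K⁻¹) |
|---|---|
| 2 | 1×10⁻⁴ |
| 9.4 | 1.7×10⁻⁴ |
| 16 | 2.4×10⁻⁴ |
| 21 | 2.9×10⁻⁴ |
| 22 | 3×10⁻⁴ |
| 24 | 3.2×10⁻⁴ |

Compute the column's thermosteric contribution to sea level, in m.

0.225 m

Layer 1 at 22 °C → α = 3×10⁻⁴ K⁻¹
Layer 2 at 16 °C → α = 2.4×10⁻⁴ K⁻¹
Layer 3 at 9.4 °C → α = 1.7×10⁻⁴ K⁻¹
Layer 4 at 2 °C → α = 1×10⁻⁴ K⁻¹
0–61 m: 61 × 0.78 × 3×10⁻⁴ = 0.014274 m
61–601 m: 540 × 0.82 × 2.4×10⁻⁴ = 0.106272 m
Layer 3: 450 × 1.7×10⁻⁴ × 0.97 = 0.074205 m
Layer 4: 440 × 1×10⁻⁴ × 0.69 = 0.03036 m
Δh = 0.014274 + 0.106272 + 0.074205 + 0.03036 = 0.225111 m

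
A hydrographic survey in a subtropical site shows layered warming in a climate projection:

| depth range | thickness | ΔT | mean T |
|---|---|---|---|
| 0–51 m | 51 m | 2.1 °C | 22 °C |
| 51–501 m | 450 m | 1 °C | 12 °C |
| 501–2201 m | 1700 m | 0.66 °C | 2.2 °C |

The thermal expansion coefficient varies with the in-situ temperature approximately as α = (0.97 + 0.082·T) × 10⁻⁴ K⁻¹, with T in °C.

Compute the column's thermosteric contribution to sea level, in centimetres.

Δh = 24.7 cm

Layer 1: α = (0.97 + 0.082×22)×10⁻⁴ = 2.774×10⁻⁴ K⁻¹
Layer 2: α = (0.97 + 0.082×12)×10⁻⁴ = 1.954×10⁻⁴ K⁻¹
Layer 3: α = (0.97 + 0.082×2.2)×10⁻⁴ = 1.1504×10⁻⁴ K⁻¹
51 × 2.774×10⁻⁴ × 2.1 = 0.02970954 m
51–501 m: 1.954×10⁻⁴ × 450 × 1 = 0.08793 m
501–2201 m: 1.1504×10⁻⁴ × 0.66 × 1700 = 0.12907488 m
Δh = 0.02970954 + 0.08793 + 0.12907488 = 0.24671442 m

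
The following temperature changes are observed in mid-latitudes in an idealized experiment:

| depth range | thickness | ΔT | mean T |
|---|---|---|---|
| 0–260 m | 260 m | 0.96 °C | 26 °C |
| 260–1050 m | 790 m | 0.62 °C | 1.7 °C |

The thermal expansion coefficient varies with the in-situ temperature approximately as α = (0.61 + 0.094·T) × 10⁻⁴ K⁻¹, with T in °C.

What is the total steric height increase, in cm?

Layer 1: α = (0.61 + 0.094×26)×10⁻⁴ = 3.054×10⁻⁴ K⁻¹
Layer 2: α = (0.61 + 0.094×1.7)×10⁻⁴ = 0.7698×10⁻⁴ K⁻¹
0–260 m: 260 × 3.054×10⁻⁴ × 0.96 = 0.07622784 m
260–1050 m: 790 × 0.7698×10⁻⁴ × 0.62 = 0.037704804 m
Δh = 0.07622784 + 0.037704804 = 0.113932644 m

11.4 cm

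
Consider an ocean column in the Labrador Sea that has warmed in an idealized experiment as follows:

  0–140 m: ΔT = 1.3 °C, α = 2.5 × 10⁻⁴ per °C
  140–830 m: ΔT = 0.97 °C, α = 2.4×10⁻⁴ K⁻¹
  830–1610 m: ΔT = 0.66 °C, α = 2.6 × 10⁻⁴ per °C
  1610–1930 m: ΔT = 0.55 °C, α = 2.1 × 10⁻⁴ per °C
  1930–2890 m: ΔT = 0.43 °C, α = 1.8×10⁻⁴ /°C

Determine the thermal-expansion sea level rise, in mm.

Layer 1: 140 × 2.5×10⁻⁴ × 1.3 = 0.04550 m
140–830 m: 0.97 × 2.4×10⁻⁴ × 690 = 0.160632 m
Layer 3: 2.6×10⁻⁴ × 780 × 0.66 = 0.133848 m
1610–1930 m: 2.1×10⁻⁴ × 0.55 × 320 = 0.03696 m
0.43 × 960 × 1.8×10⁻⁴ = 0.074304 m
Δh = 0.04550 + 0.160632 + 0.133848 + 0.03696 + 0.074304 = 0.451244 m

Δh ≈ 451 mm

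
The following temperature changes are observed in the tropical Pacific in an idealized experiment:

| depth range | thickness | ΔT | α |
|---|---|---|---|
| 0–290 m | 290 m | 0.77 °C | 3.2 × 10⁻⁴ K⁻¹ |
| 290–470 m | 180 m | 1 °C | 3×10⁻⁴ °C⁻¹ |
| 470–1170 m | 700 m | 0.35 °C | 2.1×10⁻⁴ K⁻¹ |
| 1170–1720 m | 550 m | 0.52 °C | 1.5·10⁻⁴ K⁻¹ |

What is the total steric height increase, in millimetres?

Layer 1: 3.2×10⁻⁴ × 0.77 × 290 = 0.071456 m
180 × 3×10⁻⁴ × 1 = 0.05400 m
470–1170 m: 0.35 × 700 × 2.1×10⁻⁴ = 0.05145 m
1170–1720 m: 0.52 × 1.5×10⁻⁴ × 550 = 0.04290 m
Δh = 0.071456 + 0.05400 + 0.05145 + 0.04290 = 0.219806 m ≈ 220 mm

220 mm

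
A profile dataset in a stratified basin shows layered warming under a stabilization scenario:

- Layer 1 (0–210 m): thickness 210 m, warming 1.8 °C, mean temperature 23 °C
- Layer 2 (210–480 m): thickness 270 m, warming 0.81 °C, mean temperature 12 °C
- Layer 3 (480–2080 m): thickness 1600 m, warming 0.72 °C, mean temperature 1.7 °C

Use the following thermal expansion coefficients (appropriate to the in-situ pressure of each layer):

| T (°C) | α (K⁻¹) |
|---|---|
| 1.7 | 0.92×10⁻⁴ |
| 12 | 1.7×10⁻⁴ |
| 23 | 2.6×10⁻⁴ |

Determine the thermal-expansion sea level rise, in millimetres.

about 241 mm

Layer 1 at 23 °C → α = 2.6×10⁻⁴ K⁻¹
Layer 2 at 12 °C → α = 1.7×10⁻⁴ K⁻¹
Layer 3 at 1.7 °C → α = 0.92×10⁻⁴ K⁻¹
Layer 1: 210 × 2.6×10⁻⁴ × 1.8 = 0.09828 m
Layer 2: 1.7×10⁻⁴ × 270 × 0.81 = 0.037179 m
480–2080 m: 0.72 × 0.92×10⁻⁴ × 1600 = 0.105984 m
Δh = 0.09828 + 0.037179 + 0.105984 = 0.241443 m ≈ 241 mm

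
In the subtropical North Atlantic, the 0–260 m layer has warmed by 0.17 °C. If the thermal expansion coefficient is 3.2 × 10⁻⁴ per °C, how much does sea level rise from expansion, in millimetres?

Δh = αΔT·H = 3.2×10⁻⁴ × 0.17 × 260 = 0.014144 m

Δh = 14.1 mm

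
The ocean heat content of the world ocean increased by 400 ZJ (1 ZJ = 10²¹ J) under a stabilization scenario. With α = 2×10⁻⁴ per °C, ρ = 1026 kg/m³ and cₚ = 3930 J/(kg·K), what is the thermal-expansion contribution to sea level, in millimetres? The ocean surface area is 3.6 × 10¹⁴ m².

Per unit area: Q = 400×10²¹ / (3.6×10¹⁴) ≈ 1.111×10⁹ J/m²
Δh = αQ/(ρcₚ) = 2×10⁻⁴ × 1.111×10⁹ / (1026 × 3930) ≈ 0.055107 m

about 55.1 mm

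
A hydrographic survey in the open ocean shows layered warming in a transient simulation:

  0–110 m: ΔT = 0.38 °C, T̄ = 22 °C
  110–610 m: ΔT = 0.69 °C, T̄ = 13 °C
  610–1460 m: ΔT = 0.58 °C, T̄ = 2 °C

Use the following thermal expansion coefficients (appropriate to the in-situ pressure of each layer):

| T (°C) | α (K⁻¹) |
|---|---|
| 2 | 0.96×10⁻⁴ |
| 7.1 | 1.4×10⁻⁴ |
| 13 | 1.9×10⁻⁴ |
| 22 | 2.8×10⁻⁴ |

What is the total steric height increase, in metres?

Layer 1 at 22 °C → α = 2.8×10⁻⁴ K⁻¹
Layer 2 at 13 °C → α = 1.9×10⁻⁴ K⁻¹
Layer 3 at 2 °C → α = 0.96×10⁻⁴ K⁻¹
0–110 m: 110 × 0.38 × 2.8×10⁻⁴ = 0.011704 m
Layer 2: 500 × 0.69 × 1.9×10⁻⁴ = 0.06555 m
Layer 3: 0.58 × 850 × 0.96×10⁻⁴ = 0.047328 m
Δh = 0.011704 + 0.06555 + 0.047328 = 0.124582 m ≈ 0.12 m

Δh ≈ 0.12 m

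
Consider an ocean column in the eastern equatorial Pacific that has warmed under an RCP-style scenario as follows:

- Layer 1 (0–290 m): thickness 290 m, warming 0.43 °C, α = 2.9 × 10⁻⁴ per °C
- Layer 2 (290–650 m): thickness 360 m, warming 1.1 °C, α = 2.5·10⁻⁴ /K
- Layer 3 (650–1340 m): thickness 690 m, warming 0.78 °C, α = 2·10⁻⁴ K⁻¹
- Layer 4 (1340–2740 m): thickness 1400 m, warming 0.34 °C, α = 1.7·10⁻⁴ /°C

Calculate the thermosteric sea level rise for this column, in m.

Layer 1: 290 × 0.43 × 2.9×10⁻⁴ = 0.036163 m
Layer 2: 360 × 2.5×10⁻⁴ × 1.1 = 0.09900 m
690 × 2×10⁻⁴ × 0.78 = 0.10764 m
1.7×10⁻⁴ × 0.34 × 1400 = 0.08092 m
Δh = 0.036163 + 0.09900 + 0.10764 + 0.08092 = 0.323723 m

Δh ≈ 0.324 m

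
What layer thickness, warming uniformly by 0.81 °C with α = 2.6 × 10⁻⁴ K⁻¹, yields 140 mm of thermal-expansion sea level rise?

H ≈ 665 m

H = Δh/(αΔT) = 0.14 / (2.6×10⁻⁴ × 0.81) ≈ 664.8 m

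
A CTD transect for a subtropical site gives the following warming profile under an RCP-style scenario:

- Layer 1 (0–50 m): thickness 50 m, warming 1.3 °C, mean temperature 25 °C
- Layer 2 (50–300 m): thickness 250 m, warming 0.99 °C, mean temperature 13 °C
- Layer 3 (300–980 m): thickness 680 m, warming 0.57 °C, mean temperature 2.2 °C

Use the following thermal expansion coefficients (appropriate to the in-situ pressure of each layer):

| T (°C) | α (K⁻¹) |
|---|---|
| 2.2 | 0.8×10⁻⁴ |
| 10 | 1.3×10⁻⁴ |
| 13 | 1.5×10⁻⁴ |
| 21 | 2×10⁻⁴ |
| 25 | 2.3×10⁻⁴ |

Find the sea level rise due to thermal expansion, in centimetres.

Layer 1 at 25 °C → α = 2.3×10⁻⁴ K⁻¹
Layer 2 at 13 °C → α = 1.5×10⁻⁴ K⁻¹
Layer 3 at 2.2 °C → α = 0.8×10⁻⁴ K⁻¹
Layer 1: 1.3 × 2.3×10⁻⁴ × 50 = 0.01495 m
250 × 1.5×10⁻⁴ × 0.99 = 0.037125 m
300–980 m: 0.57 × 680 × 0.8×10⁻⁴ = 0.031008 m
Δh = 0.01495 + 0.037125 + 0.031008 = 0.083083 m ≈ 8.31 cm

Δh = 8.31 cm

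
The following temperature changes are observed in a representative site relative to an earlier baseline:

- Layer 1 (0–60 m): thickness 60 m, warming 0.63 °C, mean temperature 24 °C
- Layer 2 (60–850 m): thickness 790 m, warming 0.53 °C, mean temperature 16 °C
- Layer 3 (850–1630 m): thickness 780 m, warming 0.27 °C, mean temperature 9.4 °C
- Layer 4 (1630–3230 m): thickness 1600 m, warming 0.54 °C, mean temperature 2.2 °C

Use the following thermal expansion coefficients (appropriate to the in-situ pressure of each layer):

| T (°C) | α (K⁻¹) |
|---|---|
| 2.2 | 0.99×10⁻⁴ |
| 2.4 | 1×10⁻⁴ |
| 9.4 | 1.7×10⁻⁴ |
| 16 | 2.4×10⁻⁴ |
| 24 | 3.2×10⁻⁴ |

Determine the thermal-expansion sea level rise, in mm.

Δh = 230 mm

Layer 1 at 24 °C → α = 3.2×10⁻⁴ K⁻¹
Layer 2 at 16 °C → α = 2.4×10⁻⁴ K⁻¹
Layer 3 at 9.4 °C → α = 1.7×10⁻⁴ K⁻¹
Layer 4 at 2.2 °C → α = 0.99×10⁻⁴ K⁻¹
Layer 1: 60 × 3.2×10⁻⁴ × 0.63 = 0.012096 m
60–850 m: 2.4×10⁻⁴ × 790 × 0.53 = 0.100488 m
Layer 3: 1.7×10⁻⁴ × 780 × 0.27 = 0.035802 m
1630–3230 m: 0.99×10⁻⁴ × 1600 × 0.54 = 0.085536 m
Δh = 0.012096 + 0.100488 + 0.035802 + 0.085536 = 0.233922 m ≈ 230 mm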